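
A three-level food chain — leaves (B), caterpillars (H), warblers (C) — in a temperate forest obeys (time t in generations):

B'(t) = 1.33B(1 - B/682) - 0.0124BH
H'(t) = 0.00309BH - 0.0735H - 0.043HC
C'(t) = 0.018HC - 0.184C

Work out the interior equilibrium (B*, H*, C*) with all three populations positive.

B* ≈ 617, H* ≈ 10.2, C* ≈ 42.6

From dC/dt = 0: 0.018H* = 0.184, so H* = 10.2.
From dB/dt = 0: 1.33(1 - B*/682) = 0.0124·10.2, giving B* = 682·(1 - 0.0953) = 617.
From dH/dt = 0: 0.00309·617 - 0.0735 = 0.043C*, so C* = 1.83/0.043 = 42.6.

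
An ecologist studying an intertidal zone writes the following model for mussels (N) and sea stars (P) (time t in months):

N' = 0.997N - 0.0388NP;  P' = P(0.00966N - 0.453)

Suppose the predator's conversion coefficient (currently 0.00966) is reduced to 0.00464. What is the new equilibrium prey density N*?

N* ≈ 97.6

At the interior fixed point, setting dP/dt = 0 with P > 0 fixes N* = (predator death rate)/(NP coefficient) — independent of the other coefficients.
With the change, N* = 0.453/0.00464 = 97.6; it rises from 46.9.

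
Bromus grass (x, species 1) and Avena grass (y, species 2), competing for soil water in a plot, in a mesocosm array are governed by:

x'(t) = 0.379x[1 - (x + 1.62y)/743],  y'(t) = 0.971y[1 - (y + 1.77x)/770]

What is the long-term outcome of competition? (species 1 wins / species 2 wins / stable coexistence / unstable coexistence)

unstable coexistence (outcome depends on initial conditions)

Compare the nullcline intercepts: K1/α12 = 743/1.62 = 459 < K2 = 770; K2/α21 = 770/1.77 = 435 < K1 = 743.
Since both are reversed, neither can invade when rare; the interior point is a saddle.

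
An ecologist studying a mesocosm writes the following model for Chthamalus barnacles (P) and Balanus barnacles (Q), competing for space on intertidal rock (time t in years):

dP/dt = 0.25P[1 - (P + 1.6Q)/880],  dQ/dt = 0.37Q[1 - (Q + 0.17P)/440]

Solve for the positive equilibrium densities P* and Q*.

P* ≈ 242, Q* ≈ 399

Setting both brackets to zero gives the nullclines P + 1.6Q = 880 and 0.17P + Q = 440.
Substituting Q = 440 - 0.17P into the first: P(1 - 1.6·0.17) = 880 - 1.6·440.
So P* = 176/0.728 = 242, and then Q* = 440 - 0.17·242 = 399.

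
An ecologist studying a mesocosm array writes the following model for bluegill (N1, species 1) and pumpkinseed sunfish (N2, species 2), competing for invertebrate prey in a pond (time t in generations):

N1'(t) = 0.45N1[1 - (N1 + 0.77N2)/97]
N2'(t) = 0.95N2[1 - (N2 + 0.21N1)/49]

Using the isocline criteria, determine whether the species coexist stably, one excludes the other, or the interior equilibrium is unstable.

Compare the nullcline intercepts: K1/α12 = 97/0.77 = 126 > K2 = 49; K2/α21 = 49/0.21 = 233 > K1 = 97.
Since both inequalities hold, each species can invade when rare, so the interior equilibrium is stable.

stable coexistence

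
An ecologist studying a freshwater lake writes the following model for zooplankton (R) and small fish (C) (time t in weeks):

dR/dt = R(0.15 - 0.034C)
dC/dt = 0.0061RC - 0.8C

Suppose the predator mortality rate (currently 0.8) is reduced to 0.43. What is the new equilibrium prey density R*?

R* ≈ 70.5

At the interior fixed point, setting dC/dt = 0 with C > 0 fixes R* = (predator death rate)/(RC coefficient) — independent of the other coefficients.
With the change, R* = 0.43/0.0061 = 70.5; it falls from 131.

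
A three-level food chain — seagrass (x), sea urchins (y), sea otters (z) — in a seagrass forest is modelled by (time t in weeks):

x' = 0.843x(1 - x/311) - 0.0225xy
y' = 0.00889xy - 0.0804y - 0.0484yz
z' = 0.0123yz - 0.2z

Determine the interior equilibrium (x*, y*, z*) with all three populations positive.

From dz/dt = 0: 0.0123y* = 0.2, so y* = 16.3.
From dx/dt = 0: 0.843(1 - x*/311) = 0.0225·16.3, giving x* = 311·(1 - 0.434) = 176.
From dy/dt = 0: 0.00889·176 - 0.0804 = 0.0484z*, so z* = 1.48/0.0484 = 30.7.

x* ≈ 176, y* ≈ 16.3, z* ≈ 30.7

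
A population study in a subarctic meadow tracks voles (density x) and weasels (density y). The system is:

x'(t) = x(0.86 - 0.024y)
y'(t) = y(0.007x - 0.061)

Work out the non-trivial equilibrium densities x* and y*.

x* ≈ 8.71, y* ≈ 35.8

Set dy/dt = 0 with y > 0: 0.007x - 0.061 = 0, so x* = 0.061/0.007 = 8.71.
Set dx/dt = 0 with x > 0: 0.86 - 0.024y = 0, so y* = 0.86/0.024 = 35.8.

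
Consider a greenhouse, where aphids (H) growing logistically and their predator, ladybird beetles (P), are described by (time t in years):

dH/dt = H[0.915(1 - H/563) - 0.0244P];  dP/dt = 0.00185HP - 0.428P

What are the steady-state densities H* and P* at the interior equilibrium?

H* ≈ 231, P* ≈ 22.1

From dP/dt = 0 with P > 0: 0.00185H* = 0.428, so H* = 231.
Substitute into dH/dt = 0: 0.915(1 - 231/563) = 0.0244P*.
The bracket is 0.589, giving P* = 0.539/0.0244 = 22.1.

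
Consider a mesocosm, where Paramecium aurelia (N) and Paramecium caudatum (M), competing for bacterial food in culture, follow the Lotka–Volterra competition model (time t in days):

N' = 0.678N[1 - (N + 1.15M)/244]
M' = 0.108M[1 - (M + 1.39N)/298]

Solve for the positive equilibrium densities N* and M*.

Setting both brackets to zero gives the nullclines N + 1.15M = 244 and 1.39N + M = 298.
Substituting M = 298 - 1.39N into the first: N(1 - 1.15·1.39) = 244 - 1.15·298.
So N* = -98.7/-0.598 = 165, and then M* = 298 - 1.39·165 = 68.8.

N* ≈ 165, M* ≈ 68.8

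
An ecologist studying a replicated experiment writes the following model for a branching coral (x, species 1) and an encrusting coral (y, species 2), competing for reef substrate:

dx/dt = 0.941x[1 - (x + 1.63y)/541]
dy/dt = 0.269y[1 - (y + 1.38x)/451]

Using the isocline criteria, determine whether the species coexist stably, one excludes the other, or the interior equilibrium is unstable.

Compare the nullcline intercepts: K1/α12 = 541/1.63 = 332 < K2 = 451; K2/α21 = 451/1.38 = 327 < K1 = 541.
Since both are reversed, neither can invade when rare; the interior point is a saddle.

unstable coexistence (outcome depends on initial conditions)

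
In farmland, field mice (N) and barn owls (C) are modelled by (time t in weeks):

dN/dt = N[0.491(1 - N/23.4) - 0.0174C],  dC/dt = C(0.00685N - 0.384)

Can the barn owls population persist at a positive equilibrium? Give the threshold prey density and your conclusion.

The predator equation gives dC/dt > 0 only when N > 0.384/0.00685 = 56.1.
Without the predator, N → K = 23.4. Since 23.4 < 56.1, the predator cannot invade.

Threshold N = 56.1; K < 56.1, so no, the predator goes extinct.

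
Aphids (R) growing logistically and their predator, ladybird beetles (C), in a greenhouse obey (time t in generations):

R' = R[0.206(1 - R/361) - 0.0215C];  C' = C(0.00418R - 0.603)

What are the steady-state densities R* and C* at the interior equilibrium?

R* ≈ 144, C* ≈ 5.75

From dC/dt = 0 with C > 0: 0.00418R* = 0.603, so R* = 144.
Substitute into dR/dt = 0: 0.206(1 - 144/361) = 0.0215C*.
The bracket is 0.6, giving C* = 0.124/0.0215 = 5.75.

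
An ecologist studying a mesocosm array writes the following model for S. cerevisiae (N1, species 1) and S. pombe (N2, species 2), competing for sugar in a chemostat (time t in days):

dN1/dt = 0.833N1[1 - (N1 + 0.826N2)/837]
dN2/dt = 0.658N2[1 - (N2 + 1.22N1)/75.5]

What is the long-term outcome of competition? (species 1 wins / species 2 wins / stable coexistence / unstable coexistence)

Compare the nullcline intercepts: K1/α12 = 837/0.826 = 1010 > K2 = 75.5; K2/α21 = 75.5/1.22 = 61.9 < K1 = 837.
Since the inequalities point opposite ways, species 1 can invade but species 2 cannot.

species 1 excludes species 2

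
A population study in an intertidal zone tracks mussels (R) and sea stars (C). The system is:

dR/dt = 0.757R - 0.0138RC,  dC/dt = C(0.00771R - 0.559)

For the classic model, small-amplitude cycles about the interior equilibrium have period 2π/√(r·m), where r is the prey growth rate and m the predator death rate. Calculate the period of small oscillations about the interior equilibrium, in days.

T ≈ 9.66 days

Here r = 0.757 and m = 0.559, so r·m = 0.423.
ω = √0.423 = 0.651 per day, hence T = 2π/ω ≈ 9.66 days.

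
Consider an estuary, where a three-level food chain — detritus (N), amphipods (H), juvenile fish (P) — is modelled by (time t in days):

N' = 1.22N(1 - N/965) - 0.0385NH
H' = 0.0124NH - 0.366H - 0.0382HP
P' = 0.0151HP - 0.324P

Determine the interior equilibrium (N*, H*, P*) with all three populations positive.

From dP/dt = 0: 0.0151H* = 0.324, so H* = 21.5.
From dN/dt = 0: 1.22(1 - N*/965) = 0.0385·21.5, giving N* = 965·(1 - 0.677) = 312.
From dH/dt = 0: 0.0124·312 - 0.366 = 0.0382P*, so P* = 3.5/0.0382 = 91.6.

N* ≈ 312, H* ≈ 21.5, P* ≈ 91.6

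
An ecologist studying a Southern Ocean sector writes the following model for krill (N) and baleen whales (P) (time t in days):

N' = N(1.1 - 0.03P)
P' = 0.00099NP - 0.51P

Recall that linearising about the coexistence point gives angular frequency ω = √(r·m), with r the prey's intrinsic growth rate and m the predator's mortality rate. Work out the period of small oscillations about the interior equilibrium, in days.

T ≈ 8.39 days

Here r = 1.1 and m = 0.51, so r·m = 0.561.
ω = √0.561 = 0.749 per day, hence T = 2π/ω ≈ 8.39 days.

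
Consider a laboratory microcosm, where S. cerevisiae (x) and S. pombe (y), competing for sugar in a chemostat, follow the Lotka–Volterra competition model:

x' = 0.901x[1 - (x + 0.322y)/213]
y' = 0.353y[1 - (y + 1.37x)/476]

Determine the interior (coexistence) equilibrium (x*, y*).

Setting both brackets to zero gives the nullclines x + 0.322y = 213 and 1.37x + y = 476.
Substituting y = 476 - 1.37x into the first: x(1 - 0.322·1.37) = 213 - 0.322·476.
So x* = 59.7/0.559 = 107, and then y* = 476 - 1.37·107 = 330.

x* ≈ 107, y* ≈ 330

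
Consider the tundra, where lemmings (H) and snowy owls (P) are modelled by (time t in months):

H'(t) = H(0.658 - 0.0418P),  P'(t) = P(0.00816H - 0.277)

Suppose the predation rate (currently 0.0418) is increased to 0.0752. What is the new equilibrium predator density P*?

P* ≈ 8.75

At the interior fixed point, setting dH/dt = 0 with H > 0 fixes P* = (prey growth rate)/(HP coefficient) — independent of the other coefficients.
With the change, P* = 0.658/0.0752 = 8.75; it falls from 15.7.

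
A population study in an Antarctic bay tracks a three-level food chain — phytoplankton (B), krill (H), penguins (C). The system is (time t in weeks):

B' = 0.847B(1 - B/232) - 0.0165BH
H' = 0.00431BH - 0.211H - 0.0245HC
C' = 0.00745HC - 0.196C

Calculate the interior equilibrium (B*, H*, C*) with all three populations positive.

B* ≈ 113, H* ≈ 26.3, C* ≈ 11.3

From dC/dt = 0: 0.00745H* = 0.196, so H* = 26.3.
From dB/dt = 0: 0.847(1 - B*/232) = 0.0165·26.3, giving B* = 232·(1 - 0.513) = 113.
From dH/dt = 0: 0.00431·113 - 0.211 = 0.0245C*, so C* = 0.276/0.0245 = 11.3.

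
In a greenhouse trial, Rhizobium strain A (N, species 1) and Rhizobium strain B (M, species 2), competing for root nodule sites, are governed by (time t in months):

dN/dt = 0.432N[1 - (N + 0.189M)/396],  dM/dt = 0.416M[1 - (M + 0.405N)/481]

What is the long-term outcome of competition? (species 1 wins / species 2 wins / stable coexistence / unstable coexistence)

stable coexistence

Compare the nullcline intercepts: K1/α12 = 396/0.189 = 2100 > K2 = 481; K2/α21 = 481/0.405 = 1190 > K1 = 396.
Since both inequalities hold, each species can invade when rare, so the interior equilibrium is stable.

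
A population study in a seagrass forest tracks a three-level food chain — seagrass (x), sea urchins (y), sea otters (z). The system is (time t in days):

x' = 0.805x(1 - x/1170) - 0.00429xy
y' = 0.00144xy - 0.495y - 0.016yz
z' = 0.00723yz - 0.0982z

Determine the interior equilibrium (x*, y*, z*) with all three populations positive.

x* ≈ 1090, y* ≈ 13.6, z* ≈ 66.7

From dz/dt = 0: 0.00723y* = 0.0982, so y* = 13.6.
From dx/dt = 0: 0.805(1 - x*/1170) = 0.00429·13.6, giving x* = 1170·(1 - 0.0724) = 1090.
From dy/dt = 0: 0.00144·1090 - 0.495 = 0.016z*, so z* = 1.07/0.016 = 66.7.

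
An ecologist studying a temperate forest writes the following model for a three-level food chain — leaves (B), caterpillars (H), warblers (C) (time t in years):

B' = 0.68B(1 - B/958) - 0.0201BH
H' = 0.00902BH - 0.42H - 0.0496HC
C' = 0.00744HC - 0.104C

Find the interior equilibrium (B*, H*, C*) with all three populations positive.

From dC/dt = 0: 0.00744H* = 0.104, so H* = 14.
From dB/dt = 0: 0.68(1 - B*/958) = 0.0201·14, giving B* = 958·(1 - 0.413) = 562.
From dH/dt = 0: 0.00902·562 - 0.42 = 0.0496C*, so C* = 4.65/0.0496 = 93.8.

B* ≈ 562, H* ≈ 14, C* ≈ 93.8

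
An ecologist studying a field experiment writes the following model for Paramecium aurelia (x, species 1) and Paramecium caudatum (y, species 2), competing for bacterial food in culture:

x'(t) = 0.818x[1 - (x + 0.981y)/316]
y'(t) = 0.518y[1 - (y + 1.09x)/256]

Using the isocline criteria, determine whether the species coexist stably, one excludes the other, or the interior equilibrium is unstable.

species 1 excludes species 2

Compare the nullcline intercepts: K1/α12 = 316/0.981 = 322 > K2 = 256; K2/α21 = 256/1.09 = 235 < K1 = 316.
Since the inequalities point opposite ways, species 1 can invade but species 2 cannot.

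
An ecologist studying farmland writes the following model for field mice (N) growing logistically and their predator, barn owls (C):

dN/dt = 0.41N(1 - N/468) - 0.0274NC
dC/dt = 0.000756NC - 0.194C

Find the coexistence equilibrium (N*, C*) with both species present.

N* ≈ 257, C* ≈ 6.76

From dC/dt = 0 with C > 0: 0.000756N* = 0.194, so N* = 257.
Substitute into dN/dt = 0: 0.41(1 - 257/468) = 0.0274C*.
The bracket is 0.452, giving C* = 0.185/0.0274 = 6.76.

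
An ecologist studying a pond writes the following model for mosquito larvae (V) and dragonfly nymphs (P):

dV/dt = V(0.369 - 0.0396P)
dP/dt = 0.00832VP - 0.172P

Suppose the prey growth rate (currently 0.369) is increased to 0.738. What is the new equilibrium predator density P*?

At the interior fixed point, setting dV/dt = 0 with V > 0 fixes P* = (prey growth rate)/(VP coefficient) — independent of the other coefficients.
With the change, P* = 0.738/0.0396 = 18.6; it rises from 9.32.

P* ≈ 18.6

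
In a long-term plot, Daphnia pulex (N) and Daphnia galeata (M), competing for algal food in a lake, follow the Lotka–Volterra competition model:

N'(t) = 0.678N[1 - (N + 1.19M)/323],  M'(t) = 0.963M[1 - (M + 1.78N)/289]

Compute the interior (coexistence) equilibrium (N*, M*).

N* ≈ 18.7, M* ≈ 256

Setting both brackets to zero gives the nullclines N + 1.19M = 323 and 1.78N + M = 289.
Substituting M = 289 - 1.78N into the first: N(1 - 1.19·1.78) = 323 - 1.19·289.
So N* = -20.9/-1.12 = 18.7, and then M* = 289 - 1.78·18.7 = 256.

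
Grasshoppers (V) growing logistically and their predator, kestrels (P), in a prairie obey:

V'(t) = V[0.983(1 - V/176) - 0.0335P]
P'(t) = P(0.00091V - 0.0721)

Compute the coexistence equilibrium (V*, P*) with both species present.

V* ≈ 79.2, P* ≈ 16.1

From dP/dt = 0 with P > 0: 0.00091V* = 0.0721, so V* = 79.2.
Substitute into dV/dt = 0: 0.983(1 - 79.2/176) = 0.0335P*.
The bracket is 0.55, giving P* = 0.54/0.0335 = 16.1.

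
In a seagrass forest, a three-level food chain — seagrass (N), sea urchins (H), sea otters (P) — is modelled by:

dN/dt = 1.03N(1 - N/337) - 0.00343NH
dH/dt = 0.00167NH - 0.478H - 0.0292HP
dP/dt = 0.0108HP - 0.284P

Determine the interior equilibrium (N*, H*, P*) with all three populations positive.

From dP/dt = 0: 0.0108H* = 0.284, so H* = 26.3.
From dN/dt = 0: 1.03(1 - N*/337) = 0.00343·26.3, giving N* = 337·(1 - 0.0876) = 307.
From dH/dt = 0: 0.00167·307 - 0.478 = 0.0292P*, so P* = 0.0355/0.0292 = 1.22.

N* ≈ 307, H* ≈ 26.3, P* ≈ 1.22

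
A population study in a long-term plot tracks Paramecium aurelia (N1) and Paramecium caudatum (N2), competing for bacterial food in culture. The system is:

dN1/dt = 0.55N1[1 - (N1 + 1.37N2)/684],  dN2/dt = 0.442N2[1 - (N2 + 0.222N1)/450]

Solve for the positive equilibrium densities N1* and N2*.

Setting both brackets to zero gives the nullclines N1 + 1.37N2 = 684 and 0.222N1 + N2 = 450.
Substituting N2 = 450 - 0.222N1 into the first: N1(1 - 1.37·0.222) = 684 - 1.37·450.
So N1* = 67.5/0.696 = 97, and then N2* = 450 - 0.222·97 = 428.

N1* ≈ 97, N2* ≈ 428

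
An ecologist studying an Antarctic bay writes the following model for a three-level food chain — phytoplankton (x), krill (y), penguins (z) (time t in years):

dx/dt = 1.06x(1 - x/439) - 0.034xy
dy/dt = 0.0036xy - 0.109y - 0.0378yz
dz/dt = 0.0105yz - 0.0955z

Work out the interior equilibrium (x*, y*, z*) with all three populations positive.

From dz/dt = 0: 0.0105y* = 0.0955, so y* = 9.1.
From dx/dt = 0: 1.06(1 - x*/439) = 0.034·9.1, giving x* = 439·(1 - 0.292) = 311.
From dy/dt = 0: 0.0036·311 - 0.109 = 0.0378z*, so z* = 1.01/0.0378 = 26.7.

x* ≈ 311, y* ≈ 9.1, z* ≈ 26.7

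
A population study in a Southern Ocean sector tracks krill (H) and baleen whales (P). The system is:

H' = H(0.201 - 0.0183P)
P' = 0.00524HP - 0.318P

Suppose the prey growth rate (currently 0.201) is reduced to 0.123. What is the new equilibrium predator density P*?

P* ≈ 6.72

At the interior fixed point, setting dH/dt = 0 with H > 0 fixes P* = (prey growth rate)/(HP coefficient) — independent of the other coefficients.
With the change, P* = 0.123/0.0183 = 6.72; it falls from 11.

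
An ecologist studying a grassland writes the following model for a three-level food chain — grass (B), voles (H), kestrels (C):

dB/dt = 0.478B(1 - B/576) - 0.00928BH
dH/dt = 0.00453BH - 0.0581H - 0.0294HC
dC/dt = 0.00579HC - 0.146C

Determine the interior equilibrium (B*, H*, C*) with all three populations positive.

B* ≈ 294, H* ≈ 25.2, C* ≈ 43.3

From dC/dt = 0: 0.00579H* = 0.146, so H* = 25.2.
From dB/dt = 0: 0.478(1 - B*/576) = 0.00928·25.2, giving B* = 576·(1 - 0.49) = 294.
From dH/dt = 0: 0.00453·294 - 0.0581 = 0.0294C*, so C* = 1.27/0.0294 = 43.3.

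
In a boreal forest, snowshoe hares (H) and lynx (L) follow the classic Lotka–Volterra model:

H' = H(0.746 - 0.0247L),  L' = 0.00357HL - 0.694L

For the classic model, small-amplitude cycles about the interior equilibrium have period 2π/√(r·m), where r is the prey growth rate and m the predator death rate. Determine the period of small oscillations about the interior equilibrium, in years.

T ≈ 8.73 years

Here r = 0.746 and m = 0.694, so r·m = 0.518.
ω = √0.518 = 0.72 per year, hence T = 2π/ω ≈ 8.73 years.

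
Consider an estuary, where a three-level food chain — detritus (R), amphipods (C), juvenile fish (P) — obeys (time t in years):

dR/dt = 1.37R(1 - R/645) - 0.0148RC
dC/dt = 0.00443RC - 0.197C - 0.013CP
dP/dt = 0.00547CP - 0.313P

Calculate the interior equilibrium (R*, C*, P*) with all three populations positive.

R* ≈ 246, C* ≈ 57.2, P* ≈ 68.8

From dP/dt = 0: 0.00547C* = 0.313, so C* = 57.2.
From dR/dt = 0: 1.37(1 - R*/645) = 0.0148·57.2, giving R* = 645·(1 - 0.618) = 246.
From dC/dt = 0: 0.00443·246 - 0.197 = 0.013P*, so P* = 0.894/0.013 = 68.8.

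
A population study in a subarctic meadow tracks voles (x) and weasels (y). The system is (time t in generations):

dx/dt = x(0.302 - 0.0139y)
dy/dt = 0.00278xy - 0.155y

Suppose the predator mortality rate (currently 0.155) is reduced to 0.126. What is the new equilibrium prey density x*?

At the interior fixed point, setting dy/dt = 0 with y > 0 fixes x* = (predator death rate)/(xy coefficient) — independent of the other coefficients.
With the change, x* = 0.126/0.00278 = 45.3; it falls from 55.8.

x* ≈ 45.3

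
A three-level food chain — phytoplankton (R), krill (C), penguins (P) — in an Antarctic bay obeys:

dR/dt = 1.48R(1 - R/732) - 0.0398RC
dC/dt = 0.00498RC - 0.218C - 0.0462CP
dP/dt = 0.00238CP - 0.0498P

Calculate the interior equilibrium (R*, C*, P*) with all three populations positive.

From dP/dt = 0: 0.00238C* = 0.0498, so C* = 20.9.
From dR/dt = 0: 1.48(1 - R*/732) = 0.0398·20.9, giving R* = 732·(1 - 0.563) = 320.
From dC/dt = 0: 0.00498·320 - 0.218 = 0.0462P*, so P* = 1.38/0.0462 = 29.8.

R* ≈ 320, C* ≈ 20.9, P* ≈ 29.8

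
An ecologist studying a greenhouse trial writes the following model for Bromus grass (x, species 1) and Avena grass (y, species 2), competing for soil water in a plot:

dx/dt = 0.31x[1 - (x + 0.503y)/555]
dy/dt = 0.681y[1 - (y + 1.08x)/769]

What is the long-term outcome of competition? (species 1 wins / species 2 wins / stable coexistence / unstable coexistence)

stable coexistence

Compare the nullcline intercepts: K1/α12 = 555/0.503 = 1100 > K2 = 769; K2/α21 = 769/1.08 = 712 > K1 = 555.
Since both inequalities hold, each species can invade when rare, so the interior equilibrium is stable.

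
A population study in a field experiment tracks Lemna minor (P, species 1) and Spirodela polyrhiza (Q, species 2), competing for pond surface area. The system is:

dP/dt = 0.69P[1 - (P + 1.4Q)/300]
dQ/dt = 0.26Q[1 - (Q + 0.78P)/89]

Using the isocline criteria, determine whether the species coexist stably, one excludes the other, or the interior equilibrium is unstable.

species 1 excludes species 2

Compare the nullcline intercepts: K1/α12 = 300/1.4 = 214 > K2 = 89; K2/α21 = 89/0.78 = 114 < K1 = 300.
Since the inequalities point opposite ways, species 1 can invade but species 2 cannot.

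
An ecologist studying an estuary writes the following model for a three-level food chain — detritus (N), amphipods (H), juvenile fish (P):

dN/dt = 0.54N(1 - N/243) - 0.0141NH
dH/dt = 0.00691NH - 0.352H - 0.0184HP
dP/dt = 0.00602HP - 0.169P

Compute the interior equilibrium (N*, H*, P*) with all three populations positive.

N* ≈ 64.9, H* ≈ 28.1, P* ≈ 5.23

From dP/dt = 0: 0.00602H* = 0.169, so H* = 28.1.
From dN/dt = 0: 0.54(1 - N*/243) = 0.0141·28.1, giving N* = 243·(1 - 0.733) = 64.9.
From dH/dt = 0: 0.00691·64.9 - 0.352 = 0.0184P*, so P* = 0.0963/0.0184 = 5.23.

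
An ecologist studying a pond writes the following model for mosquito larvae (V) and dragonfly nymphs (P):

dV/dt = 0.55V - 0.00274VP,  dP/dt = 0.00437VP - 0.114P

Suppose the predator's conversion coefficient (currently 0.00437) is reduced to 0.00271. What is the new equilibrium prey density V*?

At the interior fixed point, setting dP/dt = 0 with P > 0 fixes V* = (predator death rate)/(VP coefficient) — independent of the other coefficients.
With the change, V* = 0.114/0.00271 = 42.1; it rises from 26.1.

V* ≈ 42.1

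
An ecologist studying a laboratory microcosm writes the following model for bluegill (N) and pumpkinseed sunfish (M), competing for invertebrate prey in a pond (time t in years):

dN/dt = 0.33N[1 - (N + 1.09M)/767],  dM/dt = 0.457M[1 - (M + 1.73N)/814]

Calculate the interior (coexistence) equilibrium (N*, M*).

Setting both brackets to zero gives the nullclines N + 1.09M = 767 and 1.73N + M = 814.
Substituting M = 814 - 1.73N into the first: N(1 - 1.09·1.73) = 767 - 1.09·814.
So N* = -120/-0.886 = 136, and then M* = 814 - 1.73·136 = 579.

N* ≈ 136, M* ≈ 579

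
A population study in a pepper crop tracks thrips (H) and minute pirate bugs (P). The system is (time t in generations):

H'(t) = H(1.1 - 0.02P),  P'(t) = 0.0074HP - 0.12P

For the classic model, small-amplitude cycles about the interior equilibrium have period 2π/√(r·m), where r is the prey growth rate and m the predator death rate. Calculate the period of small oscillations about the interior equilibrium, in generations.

T ≈ 17.3 generations

Here r = 1.1 and m = 0.12, so r·m = 0.132.
ω = √0.132 = 0.363 per generation, hence T = 2π/ω ≈ 17.3 generations.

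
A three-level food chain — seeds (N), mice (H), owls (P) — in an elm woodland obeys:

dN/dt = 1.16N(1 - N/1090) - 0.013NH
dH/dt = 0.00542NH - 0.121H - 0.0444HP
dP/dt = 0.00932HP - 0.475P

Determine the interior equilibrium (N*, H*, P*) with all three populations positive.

N* ≈ 467, H* ≈ 51, P* ≈ 54.3

From dP/dt = 0: 0.00932H* = 0.475, so H* = 51.
From dN/dt = 0: 1.16(1 - N*/1090) = 0.013·51, giving N* = 1090·(1 - 0.571) = 467.
From dH/dt = 0: 0.00542·467 - 0.121 = 0.0444P*, so P* = 2.41/0.0444 = 54.3.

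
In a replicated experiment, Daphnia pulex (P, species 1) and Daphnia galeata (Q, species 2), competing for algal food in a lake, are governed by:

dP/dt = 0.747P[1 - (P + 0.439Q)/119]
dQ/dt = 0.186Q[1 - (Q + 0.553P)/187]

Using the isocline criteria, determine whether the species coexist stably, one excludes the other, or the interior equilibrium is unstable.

Compare the nullcline intercepts: K1/α12 = 119/0.439 = 271 > K2 = 187; K2/α21 = 187/0.553 = 338 > K1 = 119.
Since both inequalities hold, each species can invade when rare, so the interior equilibrium is stable.

stable coexistence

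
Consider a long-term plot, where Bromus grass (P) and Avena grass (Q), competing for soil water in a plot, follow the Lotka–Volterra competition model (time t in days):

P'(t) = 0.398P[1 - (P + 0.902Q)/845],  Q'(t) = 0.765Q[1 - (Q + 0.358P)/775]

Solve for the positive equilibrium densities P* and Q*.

P* ≈ 216, Q* ≈ 698

Setting both brackets to zero gives the nullclines P + 0.902Q = 845 and 0.358P + Q = 775.
Substituting Q = 775 - 0.358P into the first: P(1 - 0.902·0.358) = 845 - 0.902·775.
So P* = 146/0.677 = 216, and then Q* = 775 - 0.358·216 = 698.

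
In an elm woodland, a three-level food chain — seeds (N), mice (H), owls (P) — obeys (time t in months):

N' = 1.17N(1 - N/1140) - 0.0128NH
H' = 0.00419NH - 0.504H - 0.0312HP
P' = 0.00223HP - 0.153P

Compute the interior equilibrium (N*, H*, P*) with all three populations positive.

N* ≈ 284, H* ≈ 68.6, P* ≈ 22

From dP/dt = 0: 0.00223H* = 0.153, so H* = 68.6.
From dN/dt = 0: 1.17(1 - N*/1140) = 0.0128·68.6, giving N* = 1140·(1 - 0.751) = 284.
From dH/dt = 0: 0.00419·284 - 0.504 = 0.0312P*, so P* = 0.687/0.0312 = 22.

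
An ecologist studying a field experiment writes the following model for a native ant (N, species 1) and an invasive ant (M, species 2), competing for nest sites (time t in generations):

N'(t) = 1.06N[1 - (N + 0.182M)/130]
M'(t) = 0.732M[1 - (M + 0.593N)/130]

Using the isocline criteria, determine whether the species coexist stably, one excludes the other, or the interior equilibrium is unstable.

stable coexistence

Compare the nullcline intercepts: K1/α12 = 130/0.182 = 714 > K2 = 130; K2/α21 = 130/0.593 = 219 > K1 = 130.
Since both inequalities hold, each species can invade when rare, so the interior equilibrium is stable.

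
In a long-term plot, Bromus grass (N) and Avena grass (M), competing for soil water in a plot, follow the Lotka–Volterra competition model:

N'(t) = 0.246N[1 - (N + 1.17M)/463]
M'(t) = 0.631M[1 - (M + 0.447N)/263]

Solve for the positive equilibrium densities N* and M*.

N* ≈ 326, M* ≈ 117

Setting both brackets to zero gives the nullclines N + 1.17M = 463 and 0.447N + M = 263.
Substituting M = 263 - 0.447N into the first: N(1 - 1.17·0.447) = 463 - 1.17·263.
So N* = 155/0.477 = 326, and then M* = 263 - 0.447·326 = 117.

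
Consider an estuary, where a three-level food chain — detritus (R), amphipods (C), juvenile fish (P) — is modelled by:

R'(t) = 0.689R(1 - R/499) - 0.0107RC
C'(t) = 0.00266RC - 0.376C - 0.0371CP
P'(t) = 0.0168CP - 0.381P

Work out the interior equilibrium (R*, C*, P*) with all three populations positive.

From dP/dt = 0: 0.0168C* = 0.381, so C* = 22.7.
From dR/dt = 0: 0.689(1 - R*/499) = 0.0107·22.7, giving R* = 499·(1 - 0.352) = 323.
From dC/dt = 0: 0.00266·323 - 0.376 = 0.0371P*, so P* = 0.484/0.0371 = 13.

R* ≈ 323, C* ≈ 22.7, P* ≈ 13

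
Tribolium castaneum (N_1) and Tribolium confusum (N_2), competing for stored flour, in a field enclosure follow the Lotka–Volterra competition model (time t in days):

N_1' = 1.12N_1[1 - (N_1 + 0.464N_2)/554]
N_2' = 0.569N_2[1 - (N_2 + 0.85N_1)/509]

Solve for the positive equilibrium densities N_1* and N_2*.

N_1* ≈ 525, N_2* ≈ 62.9

Setting both brackets to zero gives the nullclines N_1 + 0.464N_2 = 554 and 0.85N_1 + N_2 = 509.
Substituting N_2 = 509 - 0.85N_1 into the first: N_1(1 - 0.464·0.85) = 554 - 0.464·509.
So N_1* = 318/0.606 = 525, and then N_2* = 509 - 0.85·525 = 62.9.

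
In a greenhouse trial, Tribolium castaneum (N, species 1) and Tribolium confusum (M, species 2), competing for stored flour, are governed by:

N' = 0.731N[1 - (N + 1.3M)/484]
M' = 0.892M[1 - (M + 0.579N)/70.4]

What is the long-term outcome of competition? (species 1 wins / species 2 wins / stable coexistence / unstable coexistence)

Compare the nullcline intercepts: K1/α12 = 484/1.3 = 372 > K2 = 70.4; K2/α21 = 70.4/0.579 = 122 < K1 = 484.
Since the inequalities point opposite ways, species 1 can invade but species 2 cannot.

species 1 excludes species 2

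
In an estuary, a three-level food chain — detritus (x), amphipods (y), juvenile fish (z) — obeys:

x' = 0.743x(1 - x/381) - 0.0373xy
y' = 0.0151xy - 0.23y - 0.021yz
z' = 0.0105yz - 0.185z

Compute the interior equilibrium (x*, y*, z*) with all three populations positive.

x* ≈ 44, y* ≈ 17.6, z* ≈ 20.7

From dz/dt = 0: 0.0105y* = 0.185, so y* = 17.6.
From dx/dt = 0: 0.743(1 - x*/381) = 0.0373·17.6, giving x* = 381·(1 - 0.885) = 44.
From dy/dt = 0: 0.0151·44 - 0.23 = 0.021z*, so z* = 0.434/0.021 = 20.7.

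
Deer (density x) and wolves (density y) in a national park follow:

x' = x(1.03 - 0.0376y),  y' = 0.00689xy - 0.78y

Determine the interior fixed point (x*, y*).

Set dy/dt = 0 with y > 0: 0.00689x - 0.78 = 0, so x* = 0.78/0.00689 = 113.
Set dx/dt = 0 with x > 0: 1.03 - 0.0376y = 0, so y* = 1.03/0.0376 = 27.4.

x* ≈ 113, y* ≈ 27.4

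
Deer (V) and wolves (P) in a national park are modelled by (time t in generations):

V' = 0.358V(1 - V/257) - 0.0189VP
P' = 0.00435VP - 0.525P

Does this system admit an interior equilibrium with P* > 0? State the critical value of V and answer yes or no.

Threshold V = 121; K > 121, so yes, the predator persists.

The predator equation gives dP/dt > 0 only when V > 0.525/0.00435 = 121.
Without the predator, V → K = 257. Since 257 > 121, the predator can invade and persist.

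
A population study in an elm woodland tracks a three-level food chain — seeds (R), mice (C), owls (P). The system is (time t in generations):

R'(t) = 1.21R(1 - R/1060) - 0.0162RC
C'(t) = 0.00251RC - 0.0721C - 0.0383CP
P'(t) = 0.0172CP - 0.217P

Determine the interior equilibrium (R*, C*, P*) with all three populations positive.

From dP/dt = 0: 0.0172C* = 0.217, so C* = 12.6.
From dR/dt = 0: 1.21(1 - R*/1060) = 0.0162·12.6, giving R* = 1060·(1 - 0.169) = 881.
From dC/dt = 0: 0.00251·881 - 0.0721 = 0.0383P*, so P* = 2.14/0.0383 = 55.9.

R* ≈ 881, C* ≈ 12.6, P* ≈ 55.9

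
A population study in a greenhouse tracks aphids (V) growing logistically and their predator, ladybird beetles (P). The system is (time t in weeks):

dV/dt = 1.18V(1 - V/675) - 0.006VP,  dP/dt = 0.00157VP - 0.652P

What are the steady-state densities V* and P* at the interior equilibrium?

V* ≈ 415, P* ≈ 75.7

From dP/dt = 0 with P > 0: 0.00157V* = 0.652, so V* = 415.
Substitute into dV/dt = 0: 1.18(1 - 415/675) = 0.006P*.
The bracket is 0.385, giving P* = 0.454/0.006 = 75.7.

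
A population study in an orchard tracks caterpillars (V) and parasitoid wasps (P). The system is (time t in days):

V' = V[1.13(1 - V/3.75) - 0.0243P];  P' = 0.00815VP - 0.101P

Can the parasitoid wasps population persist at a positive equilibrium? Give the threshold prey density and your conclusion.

Threshold V = 12.4; K < 12.4, so no, the predator goes extinct.

The predator equation gives dP/dt > 0 only when V > 0.101/0.00815 = 12.4.
Without the predator, V → K = 3.75. Since 3.75 < 12.4, the predator cannot invade.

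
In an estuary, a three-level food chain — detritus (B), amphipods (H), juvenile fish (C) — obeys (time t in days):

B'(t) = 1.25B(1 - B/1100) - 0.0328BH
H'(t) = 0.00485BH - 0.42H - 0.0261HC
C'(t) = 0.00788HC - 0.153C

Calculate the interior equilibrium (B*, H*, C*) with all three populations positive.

B* ≈ 540, H* ≈ 19.4, C* ≈ 84.2

From dC/dt = 0: 0.00788H* = 0.153, so H* = 19.4.
From dB/dt = 0: 1.25(1 - B*/1100) = 0.0328·19.4, giving B* = 1100·(1 - 0.509) = 540.
From dH/dt = 0: 0.00485·540 - 0.42 = 0.0261C*, so C* = 2.2/0.0261 = 84.2.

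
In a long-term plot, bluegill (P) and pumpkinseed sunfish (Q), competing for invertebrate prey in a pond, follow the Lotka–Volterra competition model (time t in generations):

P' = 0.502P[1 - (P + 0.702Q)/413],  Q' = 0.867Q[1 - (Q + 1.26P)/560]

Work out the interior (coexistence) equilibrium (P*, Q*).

P* ≈ 172, Q* ≈ 343

Setting both brackets to zero gives the nullclines P + 0.702Q = 413 and 1.26P + Q = 560.
Substituting Q = 560 - 1.26P into the first: P(1 - 0.702·1.26) = 413 - 0.702·560.
So P* = 19.9/0.115 = 172, and then Q* = 560 - 1.26·172 = 343.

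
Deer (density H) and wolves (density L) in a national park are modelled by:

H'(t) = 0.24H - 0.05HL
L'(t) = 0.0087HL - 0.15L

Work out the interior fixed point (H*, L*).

Set dL/dt = 0 with L > 0: 0.0087H - 0.15 = 0, so H* = 0.15/0.0087 = 17.2.
Set dH/dt = 0 with H > 0: 0.24 - 0.05L = 0, so L* = 0.24/0.05 = 4.8.

H* ≈ 17.2, L* ≈ 4.8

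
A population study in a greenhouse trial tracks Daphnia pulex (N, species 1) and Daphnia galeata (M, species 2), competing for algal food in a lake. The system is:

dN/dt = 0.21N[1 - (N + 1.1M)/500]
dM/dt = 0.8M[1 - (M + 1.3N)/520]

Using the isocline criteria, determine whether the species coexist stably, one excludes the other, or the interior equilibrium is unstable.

Compare the nullcline intercepts: K1/α12 = 500/1.1 = 455 < K2 = 520; K2/α21 = 520/1.3 = 400 < K1 = 500.
Since both are reversed, neither can invade when rare; the interior point is a saddle.

unstable coexistence (outcome depends on initial conditions)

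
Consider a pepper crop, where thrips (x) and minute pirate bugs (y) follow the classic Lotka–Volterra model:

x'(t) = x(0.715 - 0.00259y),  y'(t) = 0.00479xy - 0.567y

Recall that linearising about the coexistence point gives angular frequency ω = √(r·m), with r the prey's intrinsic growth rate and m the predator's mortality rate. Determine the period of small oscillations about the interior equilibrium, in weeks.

Here r = 0.715 and m = 0.567, so r·m = 0.405.
ω = √0.405 = 0.637 per week, hence T = 2π/ω ≈ 9.87 weeks.

T ≈ 9.87 weeks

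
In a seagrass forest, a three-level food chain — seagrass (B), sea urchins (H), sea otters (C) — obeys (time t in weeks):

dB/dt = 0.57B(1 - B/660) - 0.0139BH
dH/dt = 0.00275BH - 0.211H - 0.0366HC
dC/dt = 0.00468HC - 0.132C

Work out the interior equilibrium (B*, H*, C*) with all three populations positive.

From dC/dt = 0: 0.00468H* = 0.132, so H* = 28.2.
From dB/dt = 0: 0.57(1 - B*/660) = 0.0139·28.2, giving B* = 660·(1 - 0.688) = 206.
From dH/dt = 0: 0.00275·206 - 0.211 = 0.0366C*, so C* = 0.356/0.0366 = 9.72.

B* ≈ 206, H* ≈ 28.2, C* ≈ 9.72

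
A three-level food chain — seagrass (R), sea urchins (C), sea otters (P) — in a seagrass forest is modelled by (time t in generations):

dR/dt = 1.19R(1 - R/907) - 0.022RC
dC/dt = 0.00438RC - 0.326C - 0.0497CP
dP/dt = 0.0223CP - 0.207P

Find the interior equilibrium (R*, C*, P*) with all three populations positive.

R* ≈ 751, C* ≈ 9.28, P* ≈ 59.7

From dP/dt = 0: 0.0223C* = 0.207, so C* = 9.28.
From dR/dt = 0: 1.19(1 - R*/907) = 0.022·9.28, giving R* = 907·(1 - 0.172) = 751.
From dC/dt = 0: 0.00438·751 - 0.326 = 0.0497P*, so P* = 2.96/0.0497 = 59.7.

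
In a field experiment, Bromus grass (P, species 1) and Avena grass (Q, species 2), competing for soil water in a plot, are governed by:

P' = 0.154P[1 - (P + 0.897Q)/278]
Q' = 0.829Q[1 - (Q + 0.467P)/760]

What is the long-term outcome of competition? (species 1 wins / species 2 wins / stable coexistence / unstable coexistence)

Compare the nullcline intercepts: K1/α12 = 278/0.897 = 310 < K2 = 760; K2/α21 = 760/0.467 = 1630 > K1 = 278.
Since the inequalities point opposite ways, species 2 can invade but species 1 cannot.

species 2 excludes species 1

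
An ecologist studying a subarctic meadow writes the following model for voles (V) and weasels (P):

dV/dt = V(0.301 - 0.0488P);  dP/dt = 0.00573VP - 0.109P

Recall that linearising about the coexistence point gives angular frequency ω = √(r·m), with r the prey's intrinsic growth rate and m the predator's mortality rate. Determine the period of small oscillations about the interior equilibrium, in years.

Here r = 0.301 and m = 0.109, so r·m = 0.0328.
ω = √0.0328 = 0.181 per year, hence T = 2π/ω ≈ 34.7 years.

T ≈ 34.7 years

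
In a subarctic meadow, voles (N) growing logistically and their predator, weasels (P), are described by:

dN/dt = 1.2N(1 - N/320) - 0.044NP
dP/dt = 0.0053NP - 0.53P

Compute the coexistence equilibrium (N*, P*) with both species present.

N* ≈ 100, P* ≈ 18.8

From dP/dt = 0 with P > 0: 0.0053N* = 0.53, so N* = 100.
Substitute into dN/dt = 0: 1.2(1 - 100/320) = 0.044P*.
The bracket is 0.688, giving P* = 0.825/0.044 = 18.8.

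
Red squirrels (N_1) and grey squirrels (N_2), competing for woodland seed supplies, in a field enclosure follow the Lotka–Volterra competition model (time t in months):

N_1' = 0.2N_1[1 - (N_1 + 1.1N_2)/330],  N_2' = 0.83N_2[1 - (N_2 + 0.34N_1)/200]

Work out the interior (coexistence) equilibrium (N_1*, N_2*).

N_1* ≈ 176, N_2* ≈ 140

Setting both brackets to zero gives the nullclines N_1 + 1.1N_2 = 330 and 0.34N_1 + N_2 = 200.
Substituting N_2 = 200 - 0.34N_1 into the first: N_1(1 - 1.1·0.34) = 330 - 1.1·200.
So N_1* = 110/0.626 = 176, and then N_2* = 200 - 0.34·176 = 140.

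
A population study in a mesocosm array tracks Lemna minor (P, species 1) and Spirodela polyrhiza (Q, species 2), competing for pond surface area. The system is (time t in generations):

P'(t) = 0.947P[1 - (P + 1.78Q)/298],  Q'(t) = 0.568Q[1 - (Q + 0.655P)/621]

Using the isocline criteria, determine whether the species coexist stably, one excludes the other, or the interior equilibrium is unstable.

Compare the nullcline intercepts: K1/α12 = 298/1.78 = 167 < K2 = 621; K2/α21 = 621/0.655 = 948 > K1 = 298.
Since the inequalities point opposite ways, species 2 can invade but species 1 cannot.

species 2 excludes species 1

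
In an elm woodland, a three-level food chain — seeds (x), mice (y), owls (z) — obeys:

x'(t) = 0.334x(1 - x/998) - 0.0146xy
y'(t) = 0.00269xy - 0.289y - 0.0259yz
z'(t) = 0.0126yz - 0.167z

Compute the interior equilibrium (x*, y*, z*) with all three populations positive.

x* ≈ 420, y* ≈ 13.3, z* ≈ 32.4

From dz/dt = 0: 0.0126y* = 0.167, so y* = 13.3.
From dx/dt = 0: 0.334(1 - x*/998) = 0.0146·13.3, giving x* = 998·(1 - 0.579) = 420.
From dy/dt = 0: 0.00269·420 - 0.289 = 0.0259z*, so z* = 0.84/0.0259 = 32.4.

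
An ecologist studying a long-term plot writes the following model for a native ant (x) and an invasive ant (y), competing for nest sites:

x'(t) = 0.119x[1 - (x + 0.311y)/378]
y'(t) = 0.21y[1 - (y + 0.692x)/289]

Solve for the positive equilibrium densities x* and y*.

x* ≈ 367, y* ≈ 34.9

Setting both brackets to zero gives the nullclines x + 0.311y = 378 and 0.692x + y = 289.
Substituting y = 289 - 0.692x into the first: x(1 - 0.311·0.692) = 378 - 0.311·289.
So x* = 288/0.785 = 367, and then y* = 289 - 0.692·367 = 34.9.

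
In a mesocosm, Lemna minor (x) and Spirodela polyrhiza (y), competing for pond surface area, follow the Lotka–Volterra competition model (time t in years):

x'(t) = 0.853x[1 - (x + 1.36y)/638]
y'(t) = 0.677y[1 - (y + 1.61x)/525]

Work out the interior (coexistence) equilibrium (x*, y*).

x* ≈ 63.9, y* ≈ 422

Setting both brackets to zero gives the nullclines x + 1.36y = 638 and 1.61x + y = 525.
Substituting y = 525 - 1.61x into the first: x(1 - 1.36·1.61) = 638 - 1.36·525.
So x* = -76/-1.19 = 63.9, and then y* = 525 - 1.61·63.9 = 422.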